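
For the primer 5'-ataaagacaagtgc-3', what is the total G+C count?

5

A=7, C=2, G=3, T=2
Total G or C: 3 + 2 = 5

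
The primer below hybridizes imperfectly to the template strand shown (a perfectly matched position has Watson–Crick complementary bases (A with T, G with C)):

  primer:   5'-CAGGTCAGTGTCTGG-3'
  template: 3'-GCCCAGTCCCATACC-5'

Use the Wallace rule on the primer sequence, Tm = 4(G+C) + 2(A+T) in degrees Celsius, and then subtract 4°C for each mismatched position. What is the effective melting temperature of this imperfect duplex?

36°C

Primer base counts: A=2, T=4, G=6, C=3 → A+T=6, G+C=9
Perfect-match Tm = 2(6) + 4(9) = 12 + 36 = 48°C
Mismatches (positions where the bases are not complementary): 3 (at positions 2, 9, 12)
Effective Tm = 48 − 3×4 = 48 − 12 = 36°C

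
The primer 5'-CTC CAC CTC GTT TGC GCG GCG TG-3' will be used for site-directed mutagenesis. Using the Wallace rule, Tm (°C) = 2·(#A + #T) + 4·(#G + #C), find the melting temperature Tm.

78°C

Scanning the sequence gives G=7, A=1, C=9, T=6.
AT pairs contribute 7, GC pairs contribute 16.
Tm = 4·16 + 2·7 = 64 + 14 = 78°C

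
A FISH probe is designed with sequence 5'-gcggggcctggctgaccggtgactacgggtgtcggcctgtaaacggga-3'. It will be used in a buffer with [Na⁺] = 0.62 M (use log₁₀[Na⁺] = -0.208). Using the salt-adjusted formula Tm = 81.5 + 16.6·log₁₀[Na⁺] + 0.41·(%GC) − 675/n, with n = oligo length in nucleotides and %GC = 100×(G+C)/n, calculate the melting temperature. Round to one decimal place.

Length n = 48. Counting bases: G=21, C=12, T=8, A=7
G+C = 33, so %GC = 33/48 × 100 = 68.75%
Salt term: 16.6 × (-0.208) = -3.453
GC term: 0.41 × 68.75 = 28.188; length term: −675/48 = −14.062
Tm = 81.5 + (-3.453) + 28.188 − 14.062 = 92.173 → 92.2°C

92.2°C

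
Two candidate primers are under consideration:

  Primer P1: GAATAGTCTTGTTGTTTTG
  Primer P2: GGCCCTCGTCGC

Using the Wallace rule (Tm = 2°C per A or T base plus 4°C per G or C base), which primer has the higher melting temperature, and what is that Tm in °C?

Primer P1, 50°C

Primer P1: A+T=13, G+C=6 → Tm = 2(13)+4(6) = 50°C
Primer P2: A+T=2, G+C=10 → Tm = 2(2)+4(10) = 44°C
50°C vs 44°C → primer P1 is higher.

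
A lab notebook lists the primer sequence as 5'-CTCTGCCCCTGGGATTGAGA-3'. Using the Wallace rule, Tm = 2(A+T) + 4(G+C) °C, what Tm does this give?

Scanning the sequence gives C=6, A=3, G=6, T=5.
A+T = 8, G+C = 12
Tm = 2×8 + 4×12 = 64°C

64°C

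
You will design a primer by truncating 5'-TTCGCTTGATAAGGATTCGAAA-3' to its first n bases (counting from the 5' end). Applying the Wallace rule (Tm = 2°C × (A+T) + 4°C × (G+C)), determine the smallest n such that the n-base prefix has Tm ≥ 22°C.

n = 8

First 7 bases: TTCGCTT → Tm = 20°C (< 22°C)
First 8 bases: TTCGCTTG → Tm = 24°C (≥ 22°C)
Since every base adds ≥2°C, Tm only increases with n, so the threshold is first crossed at n = 8.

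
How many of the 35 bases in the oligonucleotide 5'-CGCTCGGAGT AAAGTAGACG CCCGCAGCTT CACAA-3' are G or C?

20

Scanning the sequence gives T=5, C=11, G=9, A=10.
Total G or C: 9 + 11 = 20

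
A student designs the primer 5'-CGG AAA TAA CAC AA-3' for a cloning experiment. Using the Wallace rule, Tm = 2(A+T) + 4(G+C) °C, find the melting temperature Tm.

C=3, G=2, A=8, T=1
So N_AT = 9 and N_GC = 5.
Tm = 2(9) + 4(5) = 18 + 20 = 38°C

38°C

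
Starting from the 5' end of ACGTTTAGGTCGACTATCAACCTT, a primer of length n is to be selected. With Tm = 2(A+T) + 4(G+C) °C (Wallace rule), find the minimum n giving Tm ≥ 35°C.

First 11 bases: ACGTTTAGGTC → Tm = 32°C (< 35°C)
First 12 bases: ACGTTTAGGTCG → Tm = 36°C (≥ 35°C)
Since every base adds ≥2°C, Tm only increases with n, so the threshold is first crossed at n = 12.

n = 12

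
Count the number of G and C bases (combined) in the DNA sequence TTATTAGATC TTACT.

A=4, G=1, C=2, T=8
Total G or C: 1 + 2 = 3

3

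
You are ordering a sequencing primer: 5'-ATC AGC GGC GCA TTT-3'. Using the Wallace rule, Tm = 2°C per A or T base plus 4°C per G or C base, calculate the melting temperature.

Scanning the sequence gives G=4, T=4, C=4, A=3.
AT pairs contribute 7, GC pairs contribute 8.
Tm = 2(7) + 4(8) = 14 + 32 = 46°C

46°C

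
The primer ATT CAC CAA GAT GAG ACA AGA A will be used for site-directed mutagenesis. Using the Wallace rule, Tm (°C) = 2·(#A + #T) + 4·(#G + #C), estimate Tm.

C=4, T=3, A=11, G=4
AT pairs contribute 14, GC pairs contribute 8.
Tm = 2(14) + 4(8) = 28 + 32 = 60°C

60°C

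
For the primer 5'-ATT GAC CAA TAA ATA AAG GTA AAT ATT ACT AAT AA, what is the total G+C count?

Scanning the sequence gives A=19, G=3, C=3, T=10.
G+C = 3 + 3 = 6

6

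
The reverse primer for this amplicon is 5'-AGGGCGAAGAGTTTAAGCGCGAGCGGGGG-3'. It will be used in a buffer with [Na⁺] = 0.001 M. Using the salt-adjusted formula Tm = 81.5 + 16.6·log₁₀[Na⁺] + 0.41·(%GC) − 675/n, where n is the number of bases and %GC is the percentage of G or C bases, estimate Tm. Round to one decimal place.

Length n = 29. Scanning the sequence gives T=3, C=4, A=7, G=15.
G+C = 19, so %GC = 19/29 × 100 = 65.517%
Salt term: 16.6 × (-3) = -49.8
GC term: 0.41 × 65.517 = 26.862; length term: −675/29 = −23.276
Tm = 81.5 + (-49.8) + 26.862 − 23.276 = 35.286 → 35.3°C

35.3°C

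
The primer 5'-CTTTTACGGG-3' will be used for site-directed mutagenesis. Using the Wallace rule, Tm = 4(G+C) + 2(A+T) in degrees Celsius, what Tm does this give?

30°C

Scanning the sequence gives T=4, C=2, A=1, G=3.
So N_AT = 5 and N_GC = 5.
Tm = 4·5 + 2·5 = 20 + 10 = 30°C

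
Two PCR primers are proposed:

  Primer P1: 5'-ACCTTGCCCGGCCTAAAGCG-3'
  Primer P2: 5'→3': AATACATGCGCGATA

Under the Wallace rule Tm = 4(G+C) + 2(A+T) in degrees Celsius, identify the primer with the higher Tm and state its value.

Primer P1: A+T=7, G+C=13 → Tm = 2(7)+4(13) = 66°C
Primer P2: A+T=9, G+C=6 → Tm = 2(9)+4(6) = 42°C
66°C vs 42°C → primer P1 is higher.

Primer P1, 66°C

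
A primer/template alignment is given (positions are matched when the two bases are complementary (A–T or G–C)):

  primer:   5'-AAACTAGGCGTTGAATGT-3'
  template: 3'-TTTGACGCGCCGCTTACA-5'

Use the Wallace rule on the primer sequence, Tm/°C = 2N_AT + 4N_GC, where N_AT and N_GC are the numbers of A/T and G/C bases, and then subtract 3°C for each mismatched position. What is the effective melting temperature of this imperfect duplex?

Primer base counts: A=6, T=5, G=5, C=2 → A+T=11, G+C=7
Perfect-match Tm = 2(11) + 4(7) = 22 + 28 = 50°C
Mismatches (positions where the bases are not complementary): 4 (at positions 6, 7, 11, 12)
Effective Tm = 50 − 4×3 = 50 − 12 = 38°C

38°C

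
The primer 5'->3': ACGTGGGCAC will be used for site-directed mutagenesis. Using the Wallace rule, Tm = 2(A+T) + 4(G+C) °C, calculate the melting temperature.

34°C

Base counts: G=4, A=2, C=3, T=1
AT pairs contribute 3, GC pairs contribute 7.
Tm = 2×3 + 4×7 = 34°C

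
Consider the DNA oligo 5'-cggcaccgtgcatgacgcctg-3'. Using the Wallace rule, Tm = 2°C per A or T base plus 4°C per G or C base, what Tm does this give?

72°C

Scanning the sequence gives A=3, T=3, C=8, G=7.
So N_AT = 6 and N_GC = 15.
Tm = 2×6 + 4×15 = 72°C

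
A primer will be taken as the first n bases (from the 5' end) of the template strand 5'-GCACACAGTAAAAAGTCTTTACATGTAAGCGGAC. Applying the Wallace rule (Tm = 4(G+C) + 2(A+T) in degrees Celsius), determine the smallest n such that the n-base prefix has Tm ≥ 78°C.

n = 29

First 28 bases: GCACACAGTAAAAAGTCTTTACATGTAA → Tm = 74°C (< 78°C)
First 29 bases: GCACACAGTAAAAAGTCTTTACATGTAAG → Tm = 78°C (≥ 78°C)
Each additional base adds 2°C (A/T) or 4°C (G/C), so Tm is non-decreasing in n; n = 29 is the first length to reach 78°C.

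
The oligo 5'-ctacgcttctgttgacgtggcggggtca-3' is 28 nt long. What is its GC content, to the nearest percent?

Base counts: T=8, C=7, A=3, G=10
G+C = 10 + 7 = 17 out of 28 bases
%GC = 17/28 × 100 = 60.71% ≈ 61%

61%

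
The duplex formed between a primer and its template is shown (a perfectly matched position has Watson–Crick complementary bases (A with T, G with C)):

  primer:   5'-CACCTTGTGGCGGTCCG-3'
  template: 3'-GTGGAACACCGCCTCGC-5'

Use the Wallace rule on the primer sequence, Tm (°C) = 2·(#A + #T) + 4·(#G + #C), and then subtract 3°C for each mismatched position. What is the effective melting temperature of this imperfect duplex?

Primer base counts: A=1, T=4, G=6, C=6 → A+T=5, G+C=12
Perfect-match Tm = 2(5) + 4(12) = 10 + 48 = 58°C
Mismatches (positions where the bases are not complementary): 2 (at positions 14, 15)
Effective Tm = 58 − 2×3 = 58 − 6 = 52°C

52°C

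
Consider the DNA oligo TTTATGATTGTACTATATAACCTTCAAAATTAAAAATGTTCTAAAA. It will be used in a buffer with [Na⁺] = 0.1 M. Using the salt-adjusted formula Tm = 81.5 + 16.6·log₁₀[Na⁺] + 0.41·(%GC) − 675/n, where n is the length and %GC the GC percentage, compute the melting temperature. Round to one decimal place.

57.4°C

Length n = 46. Base counts: T=18, C=5, A=20, G=3
G+C = 8, so %GC = 8/46 × 100 = 17.391%
Salt term: 16.6 × (-1) = -16.6
GC term: 0.41 × 17.391 = 7.13; length term: −675/46 = −14.674
Tm = 81.5 + (-16.6) + 7.13 − 14.674 = 57.356 → 57.4°C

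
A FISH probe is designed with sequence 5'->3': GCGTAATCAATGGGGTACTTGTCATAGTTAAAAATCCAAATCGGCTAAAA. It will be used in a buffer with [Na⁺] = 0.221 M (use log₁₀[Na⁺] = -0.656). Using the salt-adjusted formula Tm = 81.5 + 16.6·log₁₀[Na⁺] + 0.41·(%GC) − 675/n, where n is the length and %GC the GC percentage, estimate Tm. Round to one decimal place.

71.9°C

Length n = 50. C=8, G=10, A=19, T=13
G+C = 18, so %GC = 18/50 × 100 = 36%
Salt term: 16.6 × (-0.656) = -10.89
GC term: 0.41 × 36 = 14.76; length term: −675/50 = −13.5
Tm = 81.5 + (-10.89) + 14.76 − 13.5 = 71.87 → 71.9°C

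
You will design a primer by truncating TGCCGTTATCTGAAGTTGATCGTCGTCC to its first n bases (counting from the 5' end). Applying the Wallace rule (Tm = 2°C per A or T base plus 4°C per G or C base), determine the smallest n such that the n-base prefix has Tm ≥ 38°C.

First 12 bases: TGCCGTTATCTG → Tm = 36°C (< 38°C)
First 13 bases: TGCCGTTATCTGA → Tm = 38°C (≥ 38°C)
Since every base adds ≥2°C, Tm only increases with n, so the threshold is first crossed at n = 13.

n = 13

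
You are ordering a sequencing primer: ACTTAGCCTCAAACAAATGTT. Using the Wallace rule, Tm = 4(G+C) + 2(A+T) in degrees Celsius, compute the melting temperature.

56°C

Counting bases: G=2, A=8, T=6, C=5
A+T = 14, G+C = 7
Tm = 4·7 + 2·14 = 28 + 28 = 56°C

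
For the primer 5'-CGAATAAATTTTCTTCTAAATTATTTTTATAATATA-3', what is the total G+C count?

Base counts: T=18, A=14, C=3, G=1
G+C = 1 + 3 = 4

4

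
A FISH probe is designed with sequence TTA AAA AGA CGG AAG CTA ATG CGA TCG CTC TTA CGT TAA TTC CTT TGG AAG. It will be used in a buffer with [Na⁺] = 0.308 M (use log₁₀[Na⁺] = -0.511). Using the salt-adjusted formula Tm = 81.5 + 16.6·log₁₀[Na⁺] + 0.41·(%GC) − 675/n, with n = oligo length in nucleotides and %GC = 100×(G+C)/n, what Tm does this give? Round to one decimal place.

Length n = 51. A=16, T=15, G=11, C=9
G+C = 20, so %GC = 20/51 × 100 = 39.216%
Salt term: 16.6 × (-0.511) = -8.483
GC term: 0.41 × 39.216 = 16.079; length term: −675/51 = −13.235
Tm = 81.5 + (-8.483) + 16.079 − 13.235 = 75.861 → 75.9°C

75.9°C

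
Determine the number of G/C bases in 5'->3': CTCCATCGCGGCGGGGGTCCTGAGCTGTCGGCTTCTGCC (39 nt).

28

Base counts: A=2, T=9, G=14, C=14
G+C = 14 + 14 = 28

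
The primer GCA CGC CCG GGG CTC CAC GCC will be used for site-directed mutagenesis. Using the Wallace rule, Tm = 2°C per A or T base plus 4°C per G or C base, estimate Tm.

78°C

Base counts: C=11, A=2, G=7, T=1
A+T = 3, G+C = 18
Tm = 2(3) + 4(18) = 6 + 72 = 78°C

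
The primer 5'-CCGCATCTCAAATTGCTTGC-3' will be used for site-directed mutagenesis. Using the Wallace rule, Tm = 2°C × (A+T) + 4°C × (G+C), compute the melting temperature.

60°C

C=7, G=3, T=6, A=4
A+T = 10, G+C = 10
Tm = 2×10 + 4×10 = 60°C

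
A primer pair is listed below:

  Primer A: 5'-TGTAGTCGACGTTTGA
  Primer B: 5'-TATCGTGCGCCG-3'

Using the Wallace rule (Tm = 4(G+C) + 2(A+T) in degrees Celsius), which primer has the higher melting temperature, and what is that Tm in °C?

Primer A, 46°C

Primer A: A+T=9, G+C=7 → Tm = 2(9)+4(7) = 46°C
Primer B: A+T=4, G+C=8 → Tm = 2(4)+4(8) = 40°C
46°C vs 40°C → primer A is higher.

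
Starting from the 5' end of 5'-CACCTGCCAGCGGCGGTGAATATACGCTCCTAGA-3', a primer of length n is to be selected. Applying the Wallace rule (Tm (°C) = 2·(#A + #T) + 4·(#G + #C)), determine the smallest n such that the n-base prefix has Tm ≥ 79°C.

n = 25

First 24 bases: CACCTGCCAGCGGCGGTGAATATA → Tm = 76°C (< 79°C)
First 25 bases: CACCTGCCAGCGGCGGTGAATATAC → Tm = 80°C (≥ 79°C)
Each additional base adds 2°C (A/T) or 4°C (G/C), so Tm is non-decreasing in n; n = 25 is the first length to reach 79°C.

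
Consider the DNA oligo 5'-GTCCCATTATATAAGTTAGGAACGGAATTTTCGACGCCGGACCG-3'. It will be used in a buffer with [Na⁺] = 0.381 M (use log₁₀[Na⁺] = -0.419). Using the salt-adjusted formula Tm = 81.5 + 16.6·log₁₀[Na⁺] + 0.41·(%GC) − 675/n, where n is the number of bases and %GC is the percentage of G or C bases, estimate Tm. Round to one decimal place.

78.8°C

Length n = 44. Counting bases: A=12, T=11, G=11, C=10
G+C = 21, so %GC = 21/44 × 100 = 47.727%
Salt term: 16.6 × (-0.419) = -6.955
GC term: 0.41 × 47.727 = 19.568; length term: −675/44 = −15.341
Tm = 81.5 + (-6.955) + 19.568 − 15.341 = 78.772 → 78.8°C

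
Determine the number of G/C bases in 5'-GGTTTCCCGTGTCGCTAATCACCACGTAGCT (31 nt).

Scanning the sequence gives T=9, A=5, C=10, G=7.
G+C = 7 + 10 = 17

17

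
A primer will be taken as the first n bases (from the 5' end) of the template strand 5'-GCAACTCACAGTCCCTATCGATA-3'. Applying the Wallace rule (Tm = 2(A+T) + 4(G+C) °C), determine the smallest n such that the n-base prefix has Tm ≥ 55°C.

n = 19

First 18 bases: GCAACTCACAGTCCCTAT → Tm = 54°C (< 55°C)
First 19 bases: GCAACTCACAGTCCCTATC → Tm = 58°C (≥ 55°C)
Since every base adds ≥2°C, Tm only increases with n, so the threshold is first crossed at n = 19.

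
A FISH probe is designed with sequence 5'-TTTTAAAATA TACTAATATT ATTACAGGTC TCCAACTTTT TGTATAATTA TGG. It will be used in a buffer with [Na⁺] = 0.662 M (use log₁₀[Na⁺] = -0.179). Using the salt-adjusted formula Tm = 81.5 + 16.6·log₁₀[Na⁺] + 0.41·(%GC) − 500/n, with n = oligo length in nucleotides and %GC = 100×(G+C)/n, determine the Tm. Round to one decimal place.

Length n = 53. Counting bases: T=24, G=5, C=6, A=18
G+C = 11, so %GC = 11/53 × 100 = 20.755%
Salt term: 16.6 × (-0.179) = -2.971
GC term: 0.41 × 20.755 = 8.51; length term: −500/53 = −9.434
Tm = 81.5 + (-2.971) + 8.51 − 9.434 = 77.605 → 77.6°C

77.6°C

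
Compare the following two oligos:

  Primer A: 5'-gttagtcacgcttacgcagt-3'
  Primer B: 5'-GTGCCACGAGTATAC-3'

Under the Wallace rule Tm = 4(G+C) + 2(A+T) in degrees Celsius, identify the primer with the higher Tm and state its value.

Primer A, 60°C

Primer A: A+T=10, G+C=10 → Tm = 2(10)+4(10) = 60°C
Primer B: A+T=7, G+C=8 → Tm = 2(7)+4(8) = 46°C
60°C vs 46°C → primer A is higher.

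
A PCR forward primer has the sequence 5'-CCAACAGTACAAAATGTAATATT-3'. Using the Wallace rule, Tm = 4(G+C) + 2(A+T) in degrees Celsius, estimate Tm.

Counting bases: G=2, A=11, T=6, C=4
AT pairs contribute 17, GC pairs contribute 6.
Tm = 2×17 + 4×6 = 58°C

58°C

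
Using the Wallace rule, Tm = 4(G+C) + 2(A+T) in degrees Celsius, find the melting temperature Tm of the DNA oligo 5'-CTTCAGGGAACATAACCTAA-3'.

C=5, A=8, G=3, T=4
So N_AT = 12 and N_GC = 8.
Tm = 2×12 + 4×8 = 56°C

56°C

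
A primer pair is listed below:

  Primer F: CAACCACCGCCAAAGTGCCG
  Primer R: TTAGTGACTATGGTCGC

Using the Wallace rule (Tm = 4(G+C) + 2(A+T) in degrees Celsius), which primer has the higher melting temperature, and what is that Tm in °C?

Primer F, 66°C

Primer F: A+T=7, G+C=13 → Tm = 2(7)+4(13) = 66°C
Primer R: A+T=9, G+C=8 → Tm = 2(9)+4(8) = 50°C
66°C vs 50°C → primer F is higher.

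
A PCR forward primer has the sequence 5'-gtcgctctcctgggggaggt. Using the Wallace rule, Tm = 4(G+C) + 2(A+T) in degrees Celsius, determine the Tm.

68°C

Counting bases: C=5, A=1, G=9, T=5
So N_AT = 6 and N_GC = 14.
Tm = 2(6) + 4(14) = 12 + 56 = 68°C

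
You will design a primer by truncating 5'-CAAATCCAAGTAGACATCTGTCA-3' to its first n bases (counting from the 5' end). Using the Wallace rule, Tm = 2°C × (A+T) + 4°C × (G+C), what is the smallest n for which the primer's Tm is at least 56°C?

First 19 bases: CAAATCCAAGTAGACATCT → Tm = 52°C (< 56°C)
First 20 bases: CAAATCCAAGTAGACATCTG → Tm = 56°C (≥ 56°C)
Since every base adds ≥2°C, Tm only increases with n, so the threshold is first crossed at n = 20.

n = 20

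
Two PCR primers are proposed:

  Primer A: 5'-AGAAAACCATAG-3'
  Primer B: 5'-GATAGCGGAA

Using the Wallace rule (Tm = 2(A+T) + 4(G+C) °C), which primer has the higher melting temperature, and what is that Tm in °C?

Primer A: A+T=8, G+C=4 → Tm = 2(8)+4(4) = 32°C
Primer B: A+T=5, G+C=5 → Tm = 2(5)+4(5) = 30°C
32°C vs 30°C → primer A is higher.

Primer A, 32°C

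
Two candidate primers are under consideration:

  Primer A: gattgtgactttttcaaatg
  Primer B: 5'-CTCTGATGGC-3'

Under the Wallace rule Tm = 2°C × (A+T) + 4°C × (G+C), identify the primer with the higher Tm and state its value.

Primer A: A+T=14, G+C=6 → Tm = 2(14)+4(6) = 52°C
Primer B: A+T=4, G+C=6 → Tm = 2(4)+4(6) = 32°C
52°C vs 32°C → primer A is higher.

Primer A, 52°C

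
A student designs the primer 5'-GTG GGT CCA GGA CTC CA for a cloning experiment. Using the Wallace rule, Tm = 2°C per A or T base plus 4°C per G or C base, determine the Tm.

Scanning the sequence gives G=6, C=5, A=3, T=3.
A+T = 6, G+C = 11
Tm = 4·11 + 2·6 = 44 + 12 = 56°C

56°C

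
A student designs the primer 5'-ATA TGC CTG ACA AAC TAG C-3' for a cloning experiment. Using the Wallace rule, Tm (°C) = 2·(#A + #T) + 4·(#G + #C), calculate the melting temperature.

54°C

Counting bases: G=3, C=5, A=7, T=4
So N_AT = 11 and N_GC = 8.
Tm = 4·8 + 2·11 = 32 + 22 = 54°C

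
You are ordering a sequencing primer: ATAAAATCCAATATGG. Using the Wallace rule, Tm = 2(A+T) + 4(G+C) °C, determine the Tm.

40°C

Scanning the sequence gives T=4, A=8, G=2, C=2.
AT pairs contribute 12, GC pairs contribute 4.
Tm = 4·4 + 2·12 = 16 + 24 = 40°C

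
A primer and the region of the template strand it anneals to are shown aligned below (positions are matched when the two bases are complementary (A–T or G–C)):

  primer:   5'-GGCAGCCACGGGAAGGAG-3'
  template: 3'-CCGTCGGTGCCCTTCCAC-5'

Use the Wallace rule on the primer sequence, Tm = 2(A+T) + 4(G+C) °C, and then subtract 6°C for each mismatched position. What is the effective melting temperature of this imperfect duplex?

Primer base counts: A=5, T=0, G=9, C=4 → A+T=5, G+C=13
Perfect-match Tm = 2(5) + 4(13) = 10 + 52 = 62°C
Mismatches (positions where the bases are not complementary): 1 (at position 17)
Effective Tm = 62 − 1×6 = 62 − 6 = 56°C

56°C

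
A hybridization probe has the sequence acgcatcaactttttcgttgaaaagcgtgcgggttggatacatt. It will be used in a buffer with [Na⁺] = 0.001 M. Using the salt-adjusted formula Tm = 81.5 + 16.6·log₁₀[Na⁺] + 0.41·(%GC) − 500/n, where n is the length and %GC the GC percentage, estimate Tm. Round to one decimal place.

Length n = 44. C=8, G=11, T=14, A=11
G+C = 19, so %GC = 19/44 × 100 = 43.182%
Salt term: 16.6 × (-3) = -49.8
GC term: 0.41 × 43.182 = 17.705; length term: −500/44 = −11.364
Tm = 81.5 + (-49.8) + 17.705 − 11.364 = 38.041 → 38.0°C

38.0°C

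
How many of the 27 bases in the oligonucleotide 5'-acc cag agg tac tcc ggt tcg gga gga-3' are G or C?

Counting bases: A=6, T=4, G=10, C=7
Total G or C: 10 + 7 = 17

17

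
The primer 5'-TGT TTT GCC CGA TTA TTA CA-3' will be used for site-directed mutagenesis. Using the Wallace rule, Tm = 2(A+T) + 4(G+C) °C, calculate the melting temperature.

Counting bases: A=4, C=4, T=9, G=3
AT pairs contribute 13, GC pairs contribute 7.
Tm = 2(13) + 4(7) = 26 + 28 = 54°C

54°C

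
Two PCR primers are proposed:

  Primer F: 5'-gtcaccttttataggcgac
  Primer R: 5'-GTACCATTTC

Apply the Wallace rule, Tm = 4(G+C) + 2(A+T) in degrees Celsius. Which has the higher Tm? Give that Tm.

Primer F, 56°C

Primer F: A+T=10, G+C=9 → Tm = 2(10)+4(9) = 56°C
Primer R: A+T=6, G+C=4 → Tm = 2(6)+4(4) = 28°C
56°C vs 28°C → primer F is higher.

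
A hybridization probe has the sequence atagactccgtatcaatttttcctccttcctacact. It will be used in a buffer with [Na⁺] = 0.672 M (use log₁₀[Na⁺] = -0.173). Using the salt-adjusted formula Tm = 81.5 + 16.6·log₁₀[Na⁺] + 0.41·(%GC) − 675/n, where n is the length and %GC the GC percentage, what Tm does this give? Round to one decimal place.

75.8°C

Length n = 36. Base counts: A=8, C=12, G=2, T=14
G+C = 14, so %GC = 14/36 × 100 = 38.889%
Salt term: 16.6 × (-0.173) = -2.872
GC term: 0.41 × 38.889 = 15.944; length term: −675/36 = −18.75
Tm = 81.5 + (-2.872) + 15.944 − 18.75 = 75.822 → 75.8°C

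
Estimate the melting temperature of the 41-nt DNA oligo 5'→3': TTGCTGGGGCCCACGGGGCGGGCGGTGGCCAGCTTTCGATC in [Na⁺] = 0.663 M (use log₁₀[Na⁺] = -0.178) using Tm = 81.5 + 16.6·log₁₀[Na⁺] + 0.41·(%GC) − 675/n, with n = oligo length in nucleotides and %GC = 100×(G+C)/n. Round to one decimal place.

Length n = 41. Base counts: A=3, T=8, G=18, C=12
G+C = 30, so %GC = 30/41 × 100 = 73.171%
Salt term: 16.6 × (-0.178) = -2.955
GC term: 0.41 × 73.171 = 30; length term: −675/41 = −16.463
Tm = 81.5 + (-2.955) + 30 − 16.463 = 92.082 → 92.1°C

92.1°C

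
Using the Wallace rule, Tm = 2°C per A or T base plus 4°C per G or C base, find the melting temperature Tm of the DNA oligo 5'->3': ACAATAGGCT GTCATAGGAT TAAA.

G=5, T=6, C=3, A=10
A+T = 16, G+C = 8
Tm = 2×16 + 4×8 = 64°C

64°C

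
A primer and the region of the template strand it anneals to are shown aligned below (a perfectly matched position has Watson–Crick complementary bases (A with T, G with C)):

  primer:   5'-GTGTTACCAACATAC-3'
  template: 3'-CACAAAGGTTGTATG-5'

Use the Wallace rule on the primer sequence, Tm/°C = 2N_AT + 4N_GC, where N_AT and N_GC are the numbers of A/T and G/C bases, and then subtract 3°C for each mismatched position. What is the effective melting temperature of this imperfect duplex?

39°C

Primer base counts: A=5, T=4, G=2, C=4 → A+T=9, G+C=6
Perfect-match Tm = 2(9) + 4(6) = 18 + 24 = 42°C
Mismatches (positions where the bases are not complementary): 1 (at position 6)
Effective Tm = 42 − 1×3 = 42 − 3 = 39°C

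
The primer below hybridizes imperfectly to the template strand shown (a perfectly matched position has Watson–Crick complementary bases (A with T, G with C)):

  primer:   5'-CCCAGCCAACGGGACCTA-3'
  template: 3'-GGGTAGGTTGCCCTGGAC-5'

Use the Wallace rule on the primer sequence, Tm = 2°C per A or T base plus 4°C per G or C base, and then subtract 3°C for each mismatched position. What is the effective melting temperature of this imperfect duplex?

54°C

Primer base counts: A=5, T=1, G=4, C=8 → A+T=6, G+C=12
Perfect-match Tm = 2(6) + 4(12) = 12 + 48 = 60°C
Mismatches (positions where the bases are not complementary): 2 (at positions 5, 18)
Effective Tm = 60 − 2×3 = 60 − 6 = 54°C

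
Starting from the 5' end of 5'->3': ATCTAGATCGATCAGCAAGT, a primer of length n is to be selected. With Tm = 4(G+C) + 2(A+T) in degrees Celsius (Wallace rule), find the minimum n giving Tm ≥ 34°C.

n = 13

First 12 bases: ATCTAGATCGAT → Tm = 32°C (< 34°C)
First 13 bases: ATCTAGATCGATC → Tm = 36°C (≥ 34°C)
Since every base adds ≥2°C, Tm only increases with n, so the threshold is first crossed at n = 13.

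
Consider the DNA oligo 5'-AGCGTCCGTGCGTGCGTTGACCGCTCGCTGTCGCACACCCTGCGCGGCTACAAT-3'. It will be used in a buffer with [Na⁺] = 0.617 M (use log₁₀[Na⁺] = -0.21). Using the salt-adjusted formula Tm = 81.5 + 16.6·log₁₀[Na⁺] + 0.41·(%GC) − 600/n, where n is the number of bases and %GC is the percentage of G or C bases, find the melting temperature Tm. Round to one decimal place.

94.2°C

Length n = 54. Counting bases: C=20, G=16, A=7, T=11
G+C = 36, so %GC = 36/54 × 100 = 66.667%
Salt term: 16.6 × (-0.21) = -3.486
GC term: 0.41 × 66.667 = 27.333; length term: −600/54 = −11.111
Tm = 81.5 + (-3.486) + 27.333 − 11.111 = 94.236 → 94.2°C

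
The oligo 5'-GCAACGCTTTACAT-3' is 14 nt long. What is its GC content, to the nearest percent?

43%

Counting bases: G=2, T=4, A=4, C=4
G+C = 2 + 4 = 6 out of 14 bases
%GC = 6/14 × 100 = 42.86% ≈ 43%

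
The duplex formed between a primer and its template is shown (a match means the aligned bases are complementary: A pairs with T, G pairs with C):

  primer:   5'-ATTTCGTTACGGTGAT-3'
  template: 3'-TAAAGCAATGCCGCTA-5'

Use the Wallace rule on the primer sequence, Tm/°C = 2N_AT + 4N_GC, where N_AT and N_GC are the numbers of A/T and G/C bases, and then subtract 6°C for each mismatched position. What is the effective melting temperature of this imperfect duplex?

Primer base counts: A=3, T=7, G=4, C=2 → A+T=10, G+C=6
Perfect-match Tm = 2(10) + 4(6) = 20 + 24 = 44°C
Mismatches (positions where the bases are not complementary): 1 (at position 13)
Effective Tm = 44 − 1×6 = 44 − 6 = 38°C

38°C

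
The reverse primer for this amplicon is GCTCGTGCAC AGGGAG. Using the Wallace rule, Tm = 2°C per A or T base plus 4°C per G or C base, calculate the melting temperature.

Base counts: C=4, G=7, A=3, T=2
A+T = 5, G+C = 11
Tm = 2(5) + 4(11) = 10 + 44 = 54°C

54°C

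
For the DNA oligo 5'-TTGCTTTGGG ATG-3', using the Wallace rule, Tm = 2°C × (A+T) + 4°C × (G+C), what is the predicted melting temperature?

Counting bases: G=5, A=1, C=1, T=6
A+T = 7, G+C = 6
Tm = 2×7 + 4×6 = 38°C

38°C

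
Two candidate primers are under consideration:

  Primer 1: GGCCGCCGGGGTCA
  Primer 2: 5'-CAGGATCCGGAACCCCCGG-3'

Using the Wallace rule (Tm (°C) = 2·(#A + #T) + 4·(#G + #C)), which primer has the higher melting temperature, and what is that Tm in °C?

Primer 1: A+T=2, G+C=12 → Tm = 2(2)+4(12) = 52°C
Primer 2: A+T=5, G+C=14 → Tm = 2(5)+4(14) = 66°C
52°C vs 66°C → primer 2 is higher.

Primer 2, 66°C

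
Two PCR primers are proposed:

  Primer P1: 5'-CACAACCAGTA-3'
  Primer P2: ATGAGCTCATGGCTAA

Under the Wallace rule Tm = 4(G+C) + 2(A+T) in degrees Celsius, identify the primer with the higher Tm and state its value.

Primer P2, 46°C

Primer P1: A+T=6, G+C=5 → Tm = 2(6)+4(5) = 32°C
Primer P2: A+T=9, G+C=7 → Tm = 2(9)+4(7) = 46°C
32°C vs 46°C → primer P2 is higher.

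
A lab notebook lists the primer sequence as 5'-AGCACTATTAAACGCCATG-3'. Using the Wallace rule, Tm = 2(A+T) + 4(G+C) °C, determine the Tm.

54°C

Counting bases: G=3, C=5, T=4, A=7
AT pairs contribute 11, GC pairs contribute 8.
Tm = 2(11) + 4(8) = 22 + 32 = 54°C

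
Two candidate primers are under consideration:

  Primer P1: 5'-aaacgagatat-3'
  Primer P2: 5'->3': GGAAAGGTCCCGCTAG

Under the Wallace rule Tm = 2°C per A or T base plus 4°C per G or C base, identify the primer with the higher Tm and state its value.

Primer P1: A+T=8, G+C=3 → Tm = 2(8)+4(3) = 28°C
Primer P2: A+T=6, G+C=10 → Tm = 2(6)+4(10) = 52°C
28°C vs 52°C → primer P2 is higher.

Primer P2, 52°C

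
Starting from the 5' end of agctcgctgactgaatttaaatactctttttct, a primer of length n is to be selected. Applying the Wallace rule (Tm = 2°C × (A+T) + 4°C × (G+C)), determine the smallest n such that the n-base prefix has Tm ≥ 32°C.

n = 10

First 9 bases: AGCTCGCTG → Tm = 30°C (< 32°C)
First 10 bases: AGCTCGCTGA → Tm = 32°C (≥ 32°C)
Since every base adds ≥2°C, Tm only increases with n, so the threshold is first crossed at n = 10.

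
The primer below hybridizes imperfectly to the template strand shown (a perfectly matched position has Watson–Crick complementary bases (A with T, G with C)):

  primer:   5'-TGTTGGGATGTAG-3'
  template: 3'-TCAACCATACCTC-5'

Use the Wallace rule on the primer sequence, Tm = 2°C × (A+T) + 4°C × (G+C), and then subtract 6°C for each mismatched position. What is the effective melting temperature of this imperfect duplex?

Primer base counts: A=2, T=5, G=6, C=0 → A+T=7, G+C=6
Perfect-match Tm = 2(7) + 4(6) = 14 + 24 = 38°C
Mismatches (positions where the bases are not complementary): 3 (at positions 1, 7, 11)
Effective Tm = 38 − 3×6 = 38 − 18 = 20°C

20°C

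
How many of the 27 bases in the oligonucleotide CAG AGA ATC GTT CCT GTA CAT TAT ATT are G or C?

Scanning the sequence gives G=4, C=5, A=8, T=10.
Total G or C: 4 + 5 = 9

9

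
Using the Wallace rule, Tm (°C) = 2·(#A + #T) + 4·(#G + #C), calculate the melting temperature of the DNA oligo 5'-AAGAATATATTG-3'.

Base counts: G=2, A=6, T=4, C=0
So N_AT = 10 and N_GC = 2.
Tm = 2×10 + 4×2 = 28°C

28°C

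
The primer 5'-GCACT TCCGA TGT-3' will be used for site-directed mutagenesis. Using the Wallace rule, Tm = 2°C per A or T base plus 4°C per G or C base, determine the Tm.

40°C

Scanning the sequence gives A=2, G=3, T=4, C=4.
AT pairs contribute 6, GC pairs contribute 7.
Tm = 2(6) + 4(7) = 12 + 28 = 40°C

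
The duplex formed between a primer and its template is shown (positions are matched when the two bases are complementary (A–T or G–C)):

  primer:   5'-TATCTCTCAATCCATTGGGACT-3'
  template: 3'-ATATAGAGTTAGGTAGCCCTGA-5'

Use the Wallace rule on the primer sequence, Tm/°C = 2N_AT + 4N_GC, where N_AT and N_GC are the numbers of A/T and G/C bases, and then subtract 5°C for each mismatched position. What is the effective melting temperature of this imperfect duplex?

Primer base counts: A=5, T=8, G=3, C=6 → A+T=13, G+C=9
Perfect-match Tm = 2(13) + 4(9) = 26 + 36 = 62°C
Mismatches (positions where the bases are not complementary): 2 (at positions 4, 16)
Effective Tm = 62 − 2×5 = 62 − 10 = 52°C

52°C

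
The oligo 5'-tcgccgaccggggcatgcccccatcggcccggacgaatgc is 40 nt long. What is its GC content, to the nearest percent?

75%

A=6, C=17, G=13, T=4
G+C = 13 + 17 = 30 out of 40 bases
%GC = 30/40 × 100 = 75% ≈ 75%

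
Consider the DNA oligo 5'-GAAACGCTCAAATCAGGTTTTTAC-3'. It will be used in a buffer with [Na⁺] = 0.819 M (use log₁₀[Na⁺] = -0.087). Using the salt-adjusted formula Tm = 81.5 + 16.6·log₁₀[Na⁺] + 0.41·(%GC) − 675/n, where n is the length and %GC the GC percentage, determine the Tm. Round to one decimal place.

Length n = 24. G=4, A=8, C=5, T=7
G+C = 9, so %GC = 9/24 × 100 = 37.5%
Salt term: 16.6 × (-0.087) = -1.444
GC term: 0.41 × 37.5 = 15.375; length term: −675/24 = −28.125
Tm = 81.5 + (-1.444) + 15.375 − 28.125 = 67.306 → 67.3°C

67.3°C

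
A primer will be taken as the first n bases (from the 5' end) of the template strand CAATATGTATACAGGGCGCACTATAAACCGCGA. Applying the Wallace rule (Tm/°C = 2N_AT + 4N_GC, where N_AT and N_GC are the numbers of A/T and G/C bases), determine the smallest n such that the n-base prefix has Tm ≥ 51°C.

n = 18

First 17 bases: CAATATGTATACAGGGC → Tm = 48°C (< 51°C)
First 18 bases: CAATATGTATACAGGGCG → Tm = 52°C (≥ 51°C)
Since every base adds ≥2°C, Tm only increases with n, so the threshold is first crossed at n = 18.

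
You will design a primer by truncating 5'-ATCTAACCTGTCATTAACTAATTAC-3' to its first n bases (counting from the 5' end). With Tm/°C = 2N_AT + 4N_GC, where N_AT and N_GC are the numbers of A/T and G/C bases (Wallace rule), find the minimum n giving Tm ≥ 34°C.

n = 12

First 11 bases: ATCTAACCTGT → Tm = 30°C (< 34°C)
First 12 bases: ATCTAACCTGTC → Tm = 34°C (≥ 34°C)
Each additional base adds 2°C (A/T) or 4°C (G/C), so Tm is non-decreasing in n; n = 12 is the first length to reach 34°C.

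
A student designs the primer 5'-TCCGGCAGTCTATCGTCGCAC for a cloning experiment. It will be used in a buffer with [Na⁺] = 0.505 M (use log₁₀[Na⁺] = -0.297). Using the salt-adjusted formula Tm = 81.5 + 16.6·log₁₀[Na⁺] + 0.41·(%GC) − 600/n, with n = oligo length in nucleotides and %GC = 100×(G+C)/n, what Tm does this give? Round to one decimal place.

Length n = 21. Scanning the sequence gives C=8, G=5, T=5, A=3.
G+C = 13, so %GC = 13/21 × 100 = 61.905%
Salt term: 16.6 × (-0.297) = -4.93
GC term: 0.41 × 61.905 = 25.381; length term: −600/21 = −28.571
Tm = 81.5 + (-4.93) + 25.381 − 28.571 = 73.38 → 73.4°C

73.4°C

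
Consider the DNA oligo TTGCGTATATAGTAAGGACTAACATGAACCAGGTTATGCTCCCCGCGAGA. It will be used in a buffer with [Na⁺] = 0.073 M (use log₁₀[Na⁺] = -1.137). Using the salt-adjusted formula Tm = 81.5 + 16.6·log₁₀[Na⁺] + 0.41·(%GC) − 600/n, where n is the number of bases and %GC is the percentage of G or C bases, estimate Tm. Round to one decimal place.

Length n = 50. Base counts: C=11, T=12, G=12, A=15
G+C = 23, so %GC = 23/50 × 100 = 46%
Salt term: 16.6 × (-1.137) = -18.874
GC term: 0.41 × 46 = 18.86; length term: −600/50 = −12
Tm = 81.5 + (-18.874) + 18.86 − 12 = 69.486 → 69.5°C

69.5°C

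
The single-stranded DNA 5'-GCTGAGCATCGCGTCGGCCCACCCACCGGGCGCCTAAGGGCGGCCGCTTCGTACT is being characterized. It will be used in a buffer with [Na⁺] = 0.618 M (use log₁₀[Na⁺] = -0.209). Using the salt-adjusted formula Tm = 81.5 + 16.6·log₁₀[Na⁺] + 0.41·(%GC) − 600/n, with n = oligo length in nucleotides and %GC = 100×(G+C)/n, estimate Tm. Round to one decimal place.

Length n = 55. Scanning the sequence gives T=8, G=18, A=7, C=22.
G+C = 40, so %GC = 40/55 × 100 = 72.727%
Salt term: 16.6 × (-0.209) = -3.469
GC term: 0.41 × 72.727 = 29.818; length term: −600/55 = −10.909
Tm = 81.5 + (-3.469) + 29.818 − 10.909 = 96.94 → 96.9°C

96.9°C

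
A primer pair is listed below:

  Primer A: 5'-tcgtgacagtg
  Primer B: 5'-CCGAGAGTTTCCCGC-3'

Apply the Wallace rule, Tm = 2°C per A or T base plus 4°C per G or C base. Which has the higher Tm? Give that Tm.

Primer B, 50°C

Primer A: A+T=5, G+C=6 → Tm = 2(5)+4(6) = 34°C
Primer B: A+T=5, G+C=10 → Tm = 2(5)+4(10) = 50°C
34°C vs 50°C → primer B is higher.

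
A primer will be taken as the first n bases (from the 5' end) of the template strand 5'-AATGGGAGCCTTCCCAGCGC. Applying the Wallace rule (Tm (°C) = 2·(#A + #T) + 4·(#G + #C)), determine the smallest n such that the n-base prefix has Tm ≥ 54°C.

First 16 bases: AATGGGAGCCTTCCCA → Tm = 50°C (< 54°C)
First 17 bases: AATGGGAGCCTTCCCAG → Tm = 54°C (≥ 54°C)
Since every base adds ≥2°C, Tm only increases with n, so the threshold is first crossed at n = 17.

n = 17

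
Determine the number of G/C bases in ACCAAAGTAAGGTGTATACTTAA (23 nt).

Scanning the sequence gives A=10, C=3, T=6, G=4.
G+C = 4 + 3 = 7

7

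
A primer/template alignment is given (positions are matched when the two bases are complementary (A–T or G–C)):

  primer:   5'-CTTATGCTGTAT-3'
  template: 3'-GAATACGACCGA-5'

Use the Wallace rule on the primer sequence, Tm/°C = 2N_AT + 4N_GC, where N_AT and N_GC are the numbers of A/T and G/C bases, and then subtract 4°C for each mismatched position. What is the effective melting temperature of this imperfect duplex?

24°C

Primer base counts: A=2, T=6, G=2, C=2 → A+T=8, G+C=4
Perfect-match Tm = 2(8) + 4(4) = 16 + 16 = 32°C
Mismatches (positions where the bases are not complementary): 2 (at positions 10, 11)
Effective Tm = 32 − 2×4 = 32 − 8 = 24°C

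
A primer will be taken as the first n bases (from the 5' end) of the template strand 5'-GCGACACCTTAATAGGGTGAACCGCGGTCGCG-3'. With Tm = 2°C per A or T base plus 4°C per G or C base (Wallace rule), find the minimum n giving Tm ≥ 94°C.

First 29 bases: GCGACACCTTAATAGGGTGAACCGCGGTC → Tm = 92°C (< 94°C)
First 30 bases: GCGACACCTTAATAGGGTGAACCGCGGTCG → Tm = 96°C (≥ 94°C)
Since every base adds ≥2°C, Tm only increases with n, so the threshold is first crossed at n = 30.

n = 30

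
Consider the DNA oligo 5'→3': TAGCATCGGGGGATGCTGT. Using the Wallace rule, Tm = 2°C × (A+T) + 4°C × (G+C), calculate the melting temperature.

60°C

Scanning the sequence gives G=8, C=3, A=3, T=5.
A+T = 8, G+C = 11
Tm = 2×8 + 4×11 = 60°C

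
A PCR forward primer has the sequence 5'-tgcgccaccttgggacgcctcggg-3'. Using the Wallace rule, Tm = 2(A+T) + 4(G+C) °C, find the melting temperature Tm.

Scanning the sequence gives A=2, C=9, T=4, G=9.
So N_AT = 6 and N_GC = 18.
Tm = 2(6) + 4(18) = 12 + 72 = 84°C

84°C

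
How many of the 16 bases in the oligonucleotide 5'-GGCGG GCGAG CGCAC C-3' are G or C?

14

Counting bases: T=0, A=2, C=6, G=8
Total G or C: 8 + 6 = 14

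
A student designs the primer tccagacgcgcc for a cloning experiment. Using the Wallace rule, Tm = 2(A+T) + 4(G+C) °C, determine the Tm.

Base counts: C=6, A=2, T=1, G=3
So N_AT = 3 and N_GC = 9.
Tm = 4·9 + 2·3 = 36 + 6 = 42°C

42°C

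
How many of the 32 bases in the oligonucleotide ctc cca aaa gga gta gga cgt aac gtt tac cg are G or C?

Counting bases: T=6, A=10, C=8, G=8
Total G or C: 8 + 8 = 16

16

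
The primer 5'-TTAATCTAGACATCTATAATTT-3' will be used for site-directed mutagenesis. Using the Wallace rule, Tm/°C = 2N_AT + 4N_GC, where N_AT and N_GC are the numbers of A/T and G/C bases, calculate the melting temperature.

52°C

Scanning the sequence gives G=1, T=10, A=8, C=3.
So N_AT = 18 and N_GC = 4.
Tm = 2×18 + 4×4 = 52°C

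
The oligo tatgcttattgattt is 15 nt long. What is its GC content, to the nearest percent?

T=9, G=2, C=1, A=3
G+C = 2 + 1 = 3 out of 15 bases
%GC = 3/15 × 100 = 20% ≈ 20%

20%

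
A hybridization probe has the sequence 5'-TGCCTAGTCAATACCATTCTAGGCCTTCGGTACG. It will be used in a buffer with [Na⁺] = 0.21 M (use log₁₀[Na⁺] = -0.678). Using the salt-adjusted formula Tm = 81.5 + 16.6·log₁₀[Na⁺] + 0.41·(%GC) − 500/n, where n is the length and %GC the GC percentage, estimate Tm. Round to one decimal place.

Length n = 34. C=10, G=7, A=7, T=10
G+C = 17, so %GC = 17/34 × 100 = 50%
Salt term: 16.6 × (-0.678) = -11.255
GC term: 0.41 × 50 = 20.5; length term: −500/34 = −14.706
Tm = 81.5 + (-11.255) + 20.5 − 14.706 = 76.039 → 76.0°C

76.0°C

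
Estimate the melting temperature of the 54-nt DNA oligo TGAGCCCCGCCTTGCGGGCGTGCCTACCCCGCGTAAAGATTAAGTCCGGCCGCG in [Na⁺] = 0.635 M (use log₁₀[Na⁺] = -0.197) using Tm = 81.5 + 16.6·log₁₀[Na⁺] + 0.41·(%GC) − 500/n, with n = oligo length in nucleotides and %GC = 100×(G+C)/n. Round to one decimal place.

97.1°C

Length n = 54. Base counts: T=9, A=8, G=17, C=20
G+C = 37, so %GC = 37/54 × 100 = 68.519%
Salt term: 16.6 × (-0.197) = -3.27
GC term: 0.41 × 68.519 = 28.093; length term: −500/54 = −9.259
Tm = 81.5 + (-3.27) + 28.093 − 9.259 = 97.064 → 97.1°C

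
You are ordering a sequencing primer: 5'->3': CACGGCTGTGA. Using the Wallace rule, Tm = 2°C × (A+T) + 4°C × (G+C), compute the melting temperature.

36°C

Scanning the sequence gives T=2, C=3, A=2, G=4.
So N_AT = 4 and N_GC = 7.
Tm = 2(4) + 4(7) = 8 + 28 = 36°C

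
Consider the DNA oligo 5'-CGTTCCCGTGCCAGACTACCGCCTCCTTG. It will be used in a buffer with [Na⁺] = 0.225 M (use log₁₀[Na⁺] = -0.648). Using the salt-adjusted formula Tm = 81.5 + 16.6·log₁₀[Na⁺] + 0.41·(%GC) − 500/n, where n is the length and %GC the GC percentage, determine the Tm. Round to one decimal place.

Length n = 29. C=13, A=3, T=7, G=6
G+C = 19, so %GC = 19/29 × 100 = 65.517%
Salt term: 16.6 × (-0.648) = -10.757
GC term: 0.41 × 65.517 = 26.862; length term: −500/29 = −17.241
Tm = 81.5 + (-10.757) + 26.862 − 17.241 = 80.364 → 80.4°C

80.4°C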